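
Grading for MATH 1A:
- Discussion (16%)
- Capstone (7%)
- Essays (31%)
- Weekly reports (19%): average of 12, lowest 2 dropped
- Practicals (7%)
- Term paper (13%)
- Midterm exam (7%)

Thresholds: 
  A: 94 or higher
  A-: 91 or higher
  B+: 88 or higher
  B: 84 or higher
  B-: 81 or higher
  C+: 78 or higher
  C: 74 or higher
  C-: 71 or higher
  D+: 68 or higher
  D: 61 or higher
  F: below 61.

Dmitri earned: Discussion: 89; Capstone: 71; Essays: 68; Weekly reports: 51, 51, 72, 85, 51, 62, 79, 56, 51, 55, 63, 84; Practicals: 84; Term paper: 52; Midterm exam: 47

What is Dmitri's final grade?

D+

Weekly reports: drop 51, 51 → average of remaining 10 = 658/10 = 65.8
Weighted total:
  Discussion 89 × 0.16 = 14.24
  Capstone 71 × 0.07 = 4.97
  Essays 68 × 0.31 = 21.08
  Weekly reports 65.8 × 0.19 = 12.502
  Practicals 84 × 0.07 = 5.88
  Term paper 52 × 0.13 = 6.76
  Midterm exam 47 × 0.07 = 3.29
Sum = 68.722
68.722 is ≥ 68 and < 71 → D+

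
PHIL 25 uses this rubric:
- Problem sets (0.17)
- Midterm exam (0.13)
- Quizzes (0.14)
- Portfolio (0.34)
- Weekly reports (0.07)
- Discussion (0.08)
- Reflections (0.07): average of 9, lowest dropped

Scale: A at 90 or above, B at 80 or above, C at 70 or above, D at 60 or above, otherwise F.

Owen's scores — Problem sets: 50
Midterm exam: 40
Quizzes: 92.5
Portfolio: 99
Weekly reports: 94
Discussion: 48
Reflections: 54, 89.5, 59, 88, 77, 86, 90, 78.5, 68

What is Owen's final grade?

Reflections: drop 54 → average of remaining 8 = 636/8 = 79.5
Weighted total:
  Problem sets 50 × 0.17 = 8.5
  Midterm exam 40 × 0.13 = 5.2
  Quizzes 92.5 × 0.14 = 12.95
  Portfolio 99 × 0.34 = 33.66
  Weekly reports 94 × 0.07 = 6.58
  Discussion 48 × 0.08 = 3.84
  Reflections 79.5 × 0.07 = 5.565
Sum = 76.295
76.295 is ≥ 70 and < 80 → C

C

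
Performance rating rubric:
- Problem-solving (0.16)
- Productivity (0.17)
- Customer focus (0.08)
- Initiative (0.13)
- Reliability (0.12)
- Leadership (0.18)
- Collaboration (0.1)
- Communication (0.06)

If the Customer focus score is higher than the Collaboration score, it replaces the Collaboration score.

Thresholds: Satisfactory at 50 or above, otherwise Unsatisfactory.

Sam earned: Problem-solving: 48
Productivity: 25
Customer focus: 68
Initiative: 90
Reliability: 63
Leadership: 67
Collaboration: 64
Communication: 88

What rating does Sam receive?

Customer focus (68) > Collaboration (64), so Collaboration counts as 68.
Weighted total:
  Problem-solving 48 × 0.16 = 7.68
  Productivity 25 × 0.17 = 4.25
  Customer focus 68 × 0.08 = 5.44
  Initiative 90 × 0.13 = 11.7
  Reliability 63 × 0.12 = 7.56
  Leadership 67 × 0.18 = 12.06
  Collaboration 68 × 0.1 = 6.8
  Communication 88 × 0.06 = 5.28
Sum = 60.77
60.77 ≥ 50 → Satisfactory

Satisfactory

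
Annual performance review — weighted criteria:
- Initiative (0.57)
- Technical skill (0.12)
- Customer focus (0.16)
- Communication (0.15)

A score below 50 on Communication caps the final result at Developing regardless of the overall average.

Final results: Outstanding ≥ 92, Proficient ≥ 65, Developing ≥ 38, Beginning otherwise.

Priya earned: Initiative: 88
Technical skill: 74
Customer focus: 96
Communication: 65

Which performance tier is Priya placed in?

Proficient

Communication score 65 ≥ 50: minimum met.
Weighted total:
  Initiative 88 × 0.57 = 50.16
  Technical skill 74 × 0.12 = 8.88
  Customer focus 96 × 0.16 = 15.36
  Communication 65 × 0.15 = 9.75
Sum = 84.15
84.15 is ≥ 65 and < 92 → Proficient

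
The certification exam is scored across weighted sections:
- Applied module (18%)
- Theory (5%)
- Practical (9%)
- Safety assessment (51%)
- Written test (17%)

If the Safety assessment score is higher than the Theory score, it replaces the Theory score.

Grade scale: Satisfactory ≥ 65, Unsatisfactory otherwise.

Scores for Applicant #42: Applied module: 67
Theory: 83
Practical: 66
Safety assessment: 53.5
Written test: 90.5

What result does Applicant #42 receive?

Safety assessment (53.5) ≤ Theory (83), so Theory stays at 83.
Weighted total:
  Applied module 67 × 0.18 = 12.06
  Theory 83 × 0.05 = 4.15
  Practical 66 × 0.09 = 5.94
  Safety assessment 53.5 × 0.51 = 27.285
  Written test 90.5 × 0.17 = 15.385
Sum = 64.82
64.82 < 65 → Unsatisfactory

Unsatisfactory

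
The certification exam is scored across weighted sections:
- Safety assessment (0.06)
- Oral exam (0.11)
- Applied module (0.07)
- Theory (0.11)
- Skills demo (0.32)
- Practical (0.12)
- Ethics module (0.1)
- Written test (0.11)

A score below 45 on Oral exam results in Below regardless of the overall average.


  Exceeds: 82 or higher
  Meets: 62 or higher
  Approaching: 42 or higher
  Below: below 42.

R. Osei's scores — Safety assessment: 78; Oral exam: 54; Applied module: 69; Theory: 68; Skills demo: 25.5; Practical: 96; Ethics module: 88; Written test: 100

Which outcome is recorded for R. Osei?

Oral exam score 54 ≥ 45: minimum met.
Weighted total:
  Safety assessment 78 × 0.06 = 4.68
  Oral exam 54 × 0.11 = 5.94
  Applied module 69 × 0.07 = 4.83
  Theory 68 × 0.11 = 7.48
  Skills demo 25.5 × 0.32 = 8.16
  Practical 96 × 0.12 = 11.52
  Ethics module 88 × 0.1 = 8.8
  Written test 100 × 0.11 = 11
Sum = 62.41
62.41 is ≥ 62 and < 82 → Meets

Meets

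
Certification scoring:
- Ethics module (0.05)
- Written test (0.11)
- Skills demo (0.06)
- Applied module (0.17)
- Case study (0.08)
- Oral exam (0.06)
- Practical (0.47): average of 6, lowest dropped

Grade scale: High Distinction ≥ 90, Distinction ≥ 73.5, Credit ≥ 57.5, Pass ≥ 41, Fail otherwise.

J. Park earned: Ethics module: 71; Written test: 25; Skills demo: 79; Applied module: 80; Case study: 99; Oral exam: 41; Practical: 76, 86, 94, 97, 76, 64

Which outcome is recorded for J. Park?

Practical: drop 64 → average of remaining 5 = 429/5 = 85.8
Weighted total:
  Ethics module 71 × 0.05 = 3.55
  Written test 25 × 0.11 = 2.75
  Skills demo 79 × 0.06 = 4.74
  Applied module 80 × 0.17 = 13.6
  Case study 99 × 0.08 = 7.92
  Oral exam 41 × 0.06 = 2.46
  Practical 85.8 × 0.47 = 40.326
Sum = 75.346
75.346 is ≥ 73.5 and < 90 → Distinction

Distinction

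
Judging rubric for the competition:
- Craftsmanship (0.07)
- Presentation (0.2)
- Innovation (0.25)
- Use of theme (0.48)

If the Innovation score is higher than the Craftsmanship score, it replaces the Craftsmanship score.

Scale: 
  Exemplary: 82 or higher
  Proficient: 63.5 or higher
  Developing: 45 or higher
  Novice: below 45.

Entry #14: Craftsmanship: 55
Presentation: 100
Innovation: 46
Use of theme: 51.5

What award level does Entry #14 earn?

Innovation (46) ≤ Craftsmanship (55), so Craftsmanship stays at 55.
Weighted total:
  Craftsmanship 55 × 0.07 = 3.85
  Presentation 100 × 0.2 = 20
  Innovation 46 × 0.25 = 11.5
  Use of theme 51.5 × 0.48 = 24.72
Sum = 60.07
60.07 is ≥ 45 and < 63.5 → Developing

Developing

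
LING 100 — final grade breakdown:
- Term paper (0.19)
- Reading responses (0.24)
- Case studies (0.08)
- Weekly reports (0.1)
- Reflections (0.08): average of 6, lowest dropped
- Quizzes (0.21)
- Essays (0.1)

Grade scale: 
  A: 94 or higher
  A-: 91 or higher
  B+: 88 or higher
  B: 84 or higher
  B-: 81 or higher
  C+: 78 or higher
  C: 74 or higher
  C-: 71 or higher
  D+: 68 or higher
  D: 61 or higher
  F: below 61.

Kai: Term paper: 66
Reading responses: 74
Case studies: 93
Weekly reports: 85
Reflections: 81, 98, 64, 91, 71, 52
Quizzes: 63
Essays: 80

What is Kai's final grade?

C-

Reflections: drop 52 → average of remaining 5 = 405/5 = 81
Weighted total:
  Term paper 66 × 0.19 = 12.54
  Reading responses 74 × 0.24 = 17.76
  Case studies 93 × 0.08 = 7.44
  Weekly reports 85 × 0.1 = 8.5
  Reflections 81 × 0.08 = 6.48
  Quizzes 63 × 0.21 = 13.23
  Essays 80 × 0.1 = 8
Sum = 73.95
73.95 is ≥ 71 and < 74 → C-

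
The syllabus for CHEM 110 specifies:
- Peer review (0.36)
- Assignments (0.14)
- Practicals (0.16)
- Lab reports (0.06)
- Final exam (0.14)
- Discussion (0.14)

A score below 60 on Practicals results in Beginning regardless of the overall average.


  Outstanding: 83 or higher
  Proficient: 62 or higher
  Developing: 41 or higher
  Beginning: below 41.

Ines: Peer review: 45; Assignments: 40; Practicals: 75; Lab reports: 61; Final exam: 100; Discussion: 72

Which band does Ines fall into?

Practicals score 75 ≥ 60: minimum met.
Weighted total:
  Peer review 45 × 0.36 = 16.2
  Assignments 40 × 0.14 = 5.6
  Practicals 75 × 0.16 = 12
  Lab reports 61 × 0.06 = 3.66
  Final exam 100 × 0.14 = 14
  Discussion 72 × 0.14 = 10.08
Sum = 61.54
61.54 is ≥ 41 and < 62 → Developing

Developing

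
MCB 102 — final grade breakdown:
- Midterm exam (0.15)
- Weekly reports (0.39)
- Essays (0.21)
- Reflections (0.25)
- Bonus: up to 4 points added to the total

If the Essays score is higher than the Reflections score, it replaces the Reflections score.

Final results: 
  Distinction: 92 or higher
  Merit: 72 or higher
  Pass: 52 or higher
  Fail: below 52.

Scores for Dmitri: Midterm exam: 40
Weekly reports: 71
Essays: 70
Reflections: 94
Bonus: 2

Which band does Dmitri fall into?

Merit

Essays (70) ≤ Reflections (94), so Reflections stays at 94.
Weighted total:
  Midterm exam 40 × 0.15 = 6
  Weekly reports 71 × 0.39 = 27.69
  Essays 70 × 0.21 = 14.7
  Reflections 94 × 0.25 = 23.5
Sum = 71.89
Bonus: 71.89 + 2 = 73.89
73.89 is ≥ 72 and < 92 → Merit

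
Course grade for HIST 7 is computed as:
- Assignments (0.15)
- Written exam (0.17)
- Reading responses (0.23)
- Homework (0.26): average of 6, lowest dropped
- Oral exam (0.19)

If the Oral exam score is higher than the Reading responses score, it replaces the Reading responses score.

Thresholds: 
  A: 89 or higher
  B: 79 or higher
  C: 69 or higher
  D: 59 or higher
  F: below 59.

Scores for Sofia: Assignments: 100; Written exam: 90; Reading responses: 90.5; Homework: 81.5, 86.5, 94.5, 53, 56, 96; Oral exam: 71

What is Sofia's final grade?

Homework: drop 53 → average of remaining 5 = 414.5/5 = 82.9
Oral exam (71) ≤ Reading responses (90.5), so Reading responses stays at 90.5.
Weighted total:
  Assignments 100 × 0.15 = 15
  Written exam 90 × 0.17 = 15.3
  Reading responses 90.5 × 0.23 = 20.815
  Homework 82.9 × 0.26 = 21.554
  Oral exam 71 × 0.19 = 13.49
Sum = 86.159
86.159 is ≥ 79 and < 89 → B

B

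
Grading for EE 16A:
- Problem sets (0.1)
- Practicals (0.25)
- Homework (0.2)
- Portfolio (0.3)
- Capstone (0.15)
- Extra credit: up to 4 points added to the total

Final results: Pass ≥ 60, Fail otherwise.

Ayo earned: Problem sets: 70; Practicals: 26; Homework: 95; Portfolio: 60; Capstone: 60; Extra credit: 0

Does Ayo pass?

Fail

Weighted total:
  Problem sets 70 × 0.1 = 7
  Practicals 26 × 0.25 = 6.5
  Homework 95 × 0.2 = 19
  Portfolio 60 × 0.3 = 18
  Capstone 60 × 0.15 = 9
Sum = 59.5
Extra credit: 59.5 + 0 = 59.5
59.5 < 60 → Fail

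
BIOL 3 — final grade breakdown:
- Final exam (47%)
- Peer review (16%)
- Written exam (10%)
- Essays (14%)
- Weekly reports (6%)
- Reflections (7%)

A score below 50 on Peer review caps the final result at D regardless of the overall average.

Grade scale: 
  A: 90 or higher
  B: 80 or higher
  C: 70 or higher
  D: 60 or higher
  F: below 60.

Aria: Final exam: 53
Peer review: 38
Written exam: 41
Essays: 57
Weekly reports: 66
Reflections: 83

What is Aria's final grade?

F

Peer review score 38 < 50: minimum not met.
Weighted total:
  Final exam 53 × 0.47 = 24.91
  Peer review 38 × 0.16 = 6.08
  Written exam 41 × 0.1 = 4.1
  Essays 57 × 0.14 = 7.98
  Weekly reports 66 × 0.06 = 3.96
  Reflections 83 × 0.07 = 5.81
Sum = 52.84
52.84 would be F; cap at D applies → F.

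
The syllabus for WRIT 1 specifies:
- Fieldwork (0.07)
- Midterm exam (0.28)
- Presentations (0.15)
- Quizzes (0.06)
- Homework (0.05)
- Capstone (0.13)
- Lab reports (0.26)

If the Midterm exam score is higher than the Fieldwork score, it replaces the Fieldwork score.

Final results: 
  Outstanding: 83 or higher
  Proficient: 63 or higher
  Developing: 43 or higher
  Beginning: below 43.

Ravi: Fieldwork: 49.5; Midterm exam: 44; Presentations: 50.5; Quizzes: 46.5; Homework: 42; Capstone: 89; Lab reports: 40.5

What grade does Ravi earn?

Midterm exam (44) ≤ Fieldwork (49.5), so Fieldwork stays at 49.5.
Weighted total:
  Fieldwork 49.5 × 0.07 = 3.465
  Midterm exam 44 × 0.28 = 12.32
  Presentations 50.5 × 0.15 = 7.575
  Quizzes 46.5 × 0.06 = 2.79
  Homework 42 × 0.05 = 2.1
  Capstone 89 × 0.13 = 11.57
  Lab reports 40.5 × 0.26 = 10.53
Sum = 50.35
50.35 is ≥ 43 and < 63 → Developing

Developing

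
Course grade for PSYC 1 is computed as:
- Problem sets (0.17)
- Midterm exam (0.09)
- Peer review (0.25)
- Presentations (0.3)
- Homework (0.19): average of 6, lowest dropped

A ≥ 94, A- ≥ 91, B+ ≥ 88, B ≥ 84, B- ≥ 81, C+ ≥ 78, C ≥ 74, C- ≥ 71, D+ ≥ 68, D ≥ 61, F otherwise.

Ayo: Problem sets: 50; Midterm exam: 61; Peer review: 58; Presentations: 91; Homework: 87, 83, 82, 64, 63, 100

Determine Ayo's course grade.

C-

Homework: drop 63 → average of remaining 5 = 416/5 = 83.2
Weighted total:
  Problem sets 50 × 0.17 = 8.5
  Midterm exam 61 × 0.09 = 5.49
  Peer review 58 × 0.25 = 14.5
  Presentations 91 × 0.3 = 27.3
  Homework 83.2 × 0.19 = 15.808
Sum = 71.598
71.598 is ≥ 71 and < 74 → C-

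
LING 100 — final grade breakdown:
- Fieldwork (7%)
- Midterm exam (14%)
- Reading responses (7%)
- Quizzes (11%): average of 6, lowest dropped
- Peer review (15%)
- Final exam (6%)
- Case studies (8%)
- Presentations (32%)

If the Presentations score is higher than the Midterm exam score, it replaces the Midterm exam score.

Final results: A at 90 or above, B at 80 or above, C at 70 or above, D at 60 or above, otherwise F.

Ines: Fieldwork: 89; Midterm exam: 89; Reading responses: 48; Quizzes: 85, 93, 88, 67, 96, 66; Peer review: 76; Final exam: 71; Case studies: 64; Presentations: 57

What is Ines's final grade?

Quizzes: drop 66 → average of remaining 5 = 429/5 = 85.8
Presentations (57) ≤ Midterm exam (89), so Midterm exam stays at 89.
Weighted total:
  Fieldwork 89 × 0.07 = 6.23
  Midterm exam 89 × 0.14 = 12.46
  Reading responses 48 × 0.07 = 3.36
  Quizzes 85.8 × 0.11 = 9.438
  Peer review 76 × 0.15 = 11.4
  Final exam 71 × 0.06 = 4.26
  Case studies 64 × 0.08 = 5.12
  Presentations 57 × 0.32 = 18.24
Sum = 70.508
70.508 is ≥ 70 and < 80 → C

C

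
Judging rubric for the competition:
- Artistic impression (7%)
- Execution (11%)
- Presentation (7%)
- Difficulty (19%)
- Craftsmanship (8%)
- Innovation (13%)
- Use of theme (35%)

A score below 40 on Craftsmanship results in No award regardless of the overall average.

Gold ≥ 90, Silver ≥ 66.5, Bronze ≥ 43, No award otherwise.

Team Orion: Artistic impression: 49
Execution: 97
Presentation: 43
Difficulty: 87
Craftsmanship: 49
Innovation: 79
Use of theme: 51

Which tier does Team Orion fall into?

Bronze

Craftsmanship score 49 ≥ 40: minimum met.
Weighted total:
  Artistic impression 49 × 0.07 = 3.43
  Execution 97 × 0.11 = 10.67
  Presentation 43 × 0.07 = 3.01
  Difficulty 87 × 0.19 = 16.53
  Craftsmanship 49 × 0.08 = 3.92
  Innovation 79 × 0.13 = 10.27
  Use of theme 51 × 0.35 = 17.85
Sum = 65.68
65.68 is ≥ 43 and < 66.5 → Bronze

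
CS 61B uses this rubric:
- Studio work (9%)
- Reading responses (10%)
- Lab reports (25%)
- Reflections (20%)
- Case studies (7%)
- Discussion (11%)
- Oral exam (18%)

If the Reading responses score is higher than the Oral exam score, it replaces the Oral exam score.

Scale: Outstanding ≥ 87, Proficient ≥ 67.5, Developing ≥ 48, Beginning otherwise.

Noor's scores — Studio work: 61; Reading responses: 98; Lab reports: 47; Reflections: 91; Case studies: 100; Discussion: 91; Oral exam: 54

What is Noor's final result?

Reading responses (98) > Oral exam (54), so Oral exam counts as 98.
Weighted total:
  Studio work 61 × 0.09 = 5.49
  Reading responses 98 × 0.1 = 9.8
  Lab reports 47 × 0.25 = 11.75
  Reflections 91 × 0.2 = 18.2
  Case studies 100 × 0.07 = 7
  Discussion 91 × 0.11 = 10.01
  Oral exam 98 × 0.18 = 17.64
Sum = 79.89
79.89 is ≥ 67.5 and < 87 → Proficient

Proficient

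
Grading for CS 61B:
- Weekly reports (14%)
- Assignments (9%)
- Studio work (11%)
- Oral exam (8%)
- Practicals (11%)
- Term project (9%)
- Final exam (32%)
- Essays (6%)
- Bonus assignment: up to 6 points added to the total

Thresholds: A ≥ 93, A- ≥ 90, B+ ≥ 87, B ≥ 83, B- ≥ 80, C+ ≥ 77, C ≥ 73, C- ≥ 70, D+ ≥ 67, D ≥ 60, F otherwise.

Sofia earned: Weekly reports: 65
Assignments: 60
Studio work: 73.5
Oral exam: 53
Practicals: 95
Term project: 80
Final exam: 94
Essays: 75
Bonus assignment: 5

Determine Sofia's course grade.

Weighted total:
  Weekly reports 65 × 0.14 = 9.1
  Assignments 60 × 0.09 = 5.4
  Studio work 73.5 × 0.11 = 8.085
  Oral exam 53 × 0.08 = 4.24
  Practicals 95 × 0.11 = 10.45
  Term project 80 × 0.09 = 7.2
  Final exam 94 × 0.32 = 30.08
  Essays 75 × 0.06 = 4.5
Sum = 79.055
Bonus assignment: 79.055 + 5 = 84.055
84.055 is ≥ 83 and < 87 → B

B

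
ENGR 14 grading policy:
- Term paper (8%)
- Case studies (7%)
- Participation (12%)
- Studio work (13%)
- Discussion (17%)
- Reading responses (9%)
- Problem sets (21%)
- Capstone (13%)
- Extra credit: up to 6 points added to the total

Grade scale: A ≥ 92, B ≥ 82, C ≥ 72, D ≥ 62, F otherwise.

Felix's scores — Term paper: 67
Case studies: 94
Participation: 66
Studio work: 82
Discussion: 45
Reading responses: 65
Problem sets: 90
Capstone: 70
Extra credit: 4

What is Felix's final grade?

Weighted total:
  Term paper 67 × 0.08 = 5.36
  Case studies 94 × 0.07 = 6.58
  Participation 66 × 0.12 = 7.92
  Studio work 82 × 0.13 = 10.66
  Discussion 45 × 0.17 = 7.65
  Reading responses 65 × 0.09 = 5.85
  Problem sets 90 × 0.21 = 18.9
  Capstone 70 × 0.13 = 9.1
Sum = 72.02
Extra credit: 72.02 + 4 = 76.02
76.02 is ≥ 72 and < 82 → C

C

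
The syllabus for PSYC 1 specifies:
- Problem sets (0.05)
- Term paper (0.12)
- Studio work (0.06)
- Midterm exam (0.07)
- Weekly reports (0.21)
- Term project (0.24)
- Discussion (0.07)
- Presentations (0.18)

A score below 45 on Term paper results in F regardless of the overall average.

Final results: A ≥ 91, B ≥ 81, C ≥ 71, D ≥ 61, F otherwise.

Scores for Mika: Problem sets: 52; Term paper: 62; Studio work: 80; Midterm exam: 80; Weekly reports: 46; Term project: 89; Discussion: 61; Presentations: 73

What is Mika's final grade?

D

Term paper score 62 ≥ 45: minimum met.
Weighted total:
  Problem sets 52 × 0.05 = 2.6
  Term paper 62 × 0.12 = 7.44
  Studio work 80 × 0.06 = 4.8
  Midterm exam 80 × 0.07 = 5.6
  Weekly reports 46 × 0.21 = 9.66
  Term project 89 × 0.24 = 21.36
  Discussion 61 × 0.07 = 4.27
  Presentations 73 × 0.18 = 13.14
Sum = 68.87
68.87 is ≥ 61 and < 71 → D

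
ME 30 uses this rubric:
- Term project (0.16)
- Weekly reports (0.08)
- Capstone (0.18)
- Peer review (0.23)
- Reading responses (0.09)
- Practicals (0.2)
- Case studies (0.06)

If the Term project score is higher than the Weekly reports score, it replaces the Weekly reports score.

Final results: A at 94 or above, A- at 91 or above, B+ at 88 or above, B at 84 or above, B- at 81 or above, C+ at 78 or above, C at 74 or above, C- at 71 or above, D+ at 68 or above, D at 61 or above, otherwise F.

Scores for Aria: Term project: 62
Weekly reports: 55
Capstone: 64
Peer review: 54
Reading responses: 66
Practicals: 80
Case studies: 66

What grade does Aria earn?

Term project (62) > Weekly reports (55), so Weekly reports counts as 62.
Weighted total:
  Term project 62 × 0.16 = 9.92
  Weekly reports 62 × 0.08 = 4.96
  Capstone 64 × 0.18 = 11.52
  Peer review 54 × 0.23 = 12.42
  Reading responses 66 × 0.09 = 5.94
  Practicals 80 × 0.2 = 16
  Case studies 66 × 0.06 = 3.96
Sum = 64.72
64.72 is ≥ 61 and < 68 → D

D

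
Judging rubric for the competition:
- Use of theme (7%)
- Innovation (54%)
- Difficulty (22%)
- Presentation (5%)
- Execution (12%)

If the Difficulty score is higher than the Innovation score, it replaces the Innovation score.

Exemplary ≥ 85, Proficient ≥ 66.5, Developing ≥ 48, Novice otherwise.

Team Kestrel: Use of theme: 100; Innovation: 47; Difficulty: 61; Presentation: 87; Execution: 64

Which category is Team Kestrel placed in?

Difficulty (61) > Innovation (47), so Innovation counts as 61.
Weighted total:
  Use of theme 100 × 0.07 = 7
  Innovation 61 × 0.54 = 32.94
  Difficulty 61 × 0.22 = 13.42
  Presentation 87 × 0.05 = 4.35
  Execution 64 × 0.12 = 7.68
Sum = 65.39
65.39 is ≥ 48 and < 66.5 → Developing

Developing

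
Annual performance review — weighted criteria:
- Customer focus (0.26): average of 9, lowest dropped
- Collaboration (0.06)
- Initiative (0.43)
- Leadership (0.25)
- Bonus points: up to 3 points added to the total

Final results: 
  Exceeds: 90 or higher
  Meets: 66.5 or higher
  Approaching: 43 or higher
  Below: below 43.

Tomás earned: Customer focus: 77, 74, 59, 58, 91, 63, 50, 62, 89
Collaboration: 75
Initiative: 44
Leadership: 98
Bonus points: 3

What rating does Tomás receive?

Meets

Customer focus: drop 50 → average of remaining 8 = 573/8 = 71.625
Weighted total:
  Customer focus 71.625 × 0.26 = 18.6225
  Collaboration 75 × 0.06 = 4.5
  Initiative 44 × 0.43 = 18.92
  Leadership 98 × 0.25 = 24.5
Sum = 66.5425
Bonus points: 66.5425 + 3 = 69.5425
69.5425 is ≥ 66.5 and < 90 → Meets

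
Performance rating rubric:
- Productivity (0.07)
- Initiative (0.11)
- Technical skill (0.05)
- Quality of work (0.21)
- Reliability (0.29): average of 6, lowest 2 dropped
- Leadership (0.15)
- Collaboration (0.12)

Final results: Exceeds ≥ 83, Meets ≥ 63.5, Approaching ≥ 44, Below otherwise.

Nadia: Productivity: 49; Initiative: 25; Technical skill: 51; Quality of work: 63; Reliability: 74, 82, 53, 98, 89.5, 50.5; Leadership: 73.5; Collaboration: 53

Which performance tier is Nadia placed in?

Reliability: drop 50.5, 53 → average of remaining 4 = 343.5/4 = 85.875
Weighted total:
  Productivity 49 × 0.07 = 3.43
  Initiative 25 × 0.11 = 2.75
  Technical skill 51 × 0.05 = 2.55
  Quality of work 63 × 0.21 = 13.23
  Reliability 85.875 × 0.29 = 24.90375
  Leadership 73.5 × 0.15 = 11.025
  Collaboration 53 × 0.12 = 6.36
Sum = 64.24875
64.24875 is ≥ 63.5 and < 83 → Meets

Meets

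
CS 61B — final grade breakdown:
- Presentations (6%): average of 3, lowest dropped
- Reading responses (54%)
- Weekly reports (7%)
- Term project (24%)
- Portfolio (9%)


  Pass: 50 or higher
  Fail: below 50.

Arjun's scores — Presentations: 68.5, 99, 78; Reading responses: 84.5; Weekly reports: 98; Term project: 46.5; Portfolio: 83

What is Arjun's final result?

Pass

Presentations: drop 68.5 → average of remaining 2 = 177/2 = 88.5
Weighted total:
  Presentations 88.5 × 0.06 = 5.31
  Reading responses 84.5 × 0.54 = 45.63
  Weekly reports 98 × 0.07 = 6.86
  Term project 46.5 × 0.24 = 11.16
  Portfolio 83 × 0.09 = 7.47
Sum = 76.43
76.43 ≥ 50 → Pass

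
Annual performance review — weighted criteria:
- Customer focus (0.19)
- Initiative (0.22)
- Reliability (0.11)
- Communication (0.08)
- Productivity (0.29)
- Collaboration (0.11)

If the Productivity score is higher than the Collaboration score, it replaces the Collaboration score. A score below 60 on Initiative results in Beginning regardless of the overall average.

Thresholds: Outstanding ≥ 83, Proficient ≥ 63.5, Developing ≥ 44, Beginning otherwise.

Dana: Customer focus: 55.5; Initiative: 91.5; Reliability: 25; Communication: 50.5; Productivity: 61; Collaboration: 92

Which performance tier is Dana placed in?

Proficient

Productivity (61) ≤ Collaboration (92), so Collaboration stays at 92.
Initiative score 91.5 ≥ 60: minimum met.
Weighted total:
  Customer focus 55.5 × 0.19 = 10.545
  Initiative 91.5 × 0.22 = 20.13
  Reliability 25 × 0.11 = 2.75
  Communication 50.5 × 0.08 = 4.04
  Productivity 61 × 0.29 = 17.69
  Collaboration 92 × 0.11 = 10.12
Sum = 65.275
65.275 is ≥ 63.5 and < 83 → Proficient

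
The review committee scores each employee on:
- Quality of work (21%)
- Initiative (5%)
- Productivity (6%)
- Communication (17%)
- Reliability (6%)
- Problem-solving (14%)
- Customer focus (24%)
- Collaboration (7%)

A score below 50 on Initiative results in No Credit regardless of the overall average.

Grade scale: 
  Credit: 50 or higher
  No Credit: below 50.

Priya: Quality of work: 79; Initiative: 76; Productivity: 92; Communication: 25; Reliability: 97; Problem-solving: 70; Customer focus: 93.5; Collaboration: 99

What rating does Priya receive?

Initiative score 76 ≥ 50: minimum met.
Weighted total:
  Quality of work 79 × 0.21 = 16.59
  Initiative 76 × 0.05 = 3.8
  Productivity 92 × 0.06 = 5.52
  Communication 25 × 0.17 = 4.25
  Reliability 97 × 0.06 = 5.82
  Problem-solving 70 × 0.14 = 9.8
  Customer focus 93.5 × 0.24 = 22.44
  Collaboration 99 × 0.07 = 6.93
Sum = 75.15
75.15 ≥ 50 → Credit

Credit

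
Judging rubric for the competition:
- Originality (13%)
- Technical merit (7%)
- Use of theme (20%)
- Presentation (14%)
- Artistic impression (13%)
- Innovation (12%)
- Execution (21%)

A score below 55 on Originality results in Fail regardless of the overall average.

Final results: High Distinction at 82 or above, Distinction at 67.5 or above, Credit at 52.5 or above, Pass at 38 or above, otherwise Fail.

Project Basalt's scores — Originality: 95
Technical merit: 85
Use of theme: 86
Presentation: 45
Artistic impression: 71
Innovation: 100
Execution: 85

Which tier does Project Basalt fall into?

Distinction

Originality score 95 ≥ 55: minimum met.
Weighted total:
  Originality 95 × 0.13 = 12.35
  Technical merit 85 × 0.07 = 5.95
  Use of theme 86 × 0.2 = 17.2
  Presentation 45 × 0.14 = 6.3
  Artistic impression 71 × 0.13 = 9.23
  Innovation 100 × 0.12 = 12
  Execution 85 × 0.21 = 17.85
Sum = 80.88
80.88 is ≥ 67.5 and < 82 → Distinction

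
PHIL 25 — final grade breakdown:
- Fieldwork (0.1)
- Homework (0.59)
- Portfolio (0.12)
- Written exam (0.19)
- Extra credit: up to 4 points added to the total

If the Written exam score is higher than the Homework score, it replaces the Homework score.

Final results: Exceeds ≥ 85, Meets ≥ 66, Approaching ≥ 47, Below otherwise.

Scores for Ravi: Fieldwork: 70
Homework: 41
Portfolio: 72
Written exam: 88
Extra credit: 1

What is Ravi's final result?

Exceeds

Written exam (88) > Homework (41), so Homework counts as 88.
Weighted total:
  Fieldwork 70 × 0.1 = 7
  Homework 88 × 0.59 = 51.92
  Portfolio 72 × 0.12 = 8.64
  Written exam 88 × 0.19 = 16.72
Sum = 84.28
Extra credit: 84.28 + 1 = 85.28
85.28 ≥ 85 → Exceeds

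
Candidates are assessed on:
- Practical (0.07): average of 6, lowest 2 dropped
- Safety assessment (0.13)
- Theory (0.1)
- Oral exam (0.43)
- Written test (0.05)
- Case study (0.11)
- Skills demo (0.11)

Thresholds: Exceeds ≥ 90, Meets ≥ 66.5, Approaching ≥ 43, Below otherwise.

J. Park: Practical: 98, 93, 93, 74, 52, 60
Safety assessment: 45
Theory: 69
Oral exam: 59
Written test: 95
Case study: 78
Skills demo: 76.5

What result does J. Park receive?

Approaching

Practical: drop 52, 60 → average of remaining 4 = 358/4 = 89.5
Weighted total:
  Practical 89.5 × 0.07 = 6.265
  Safety assessment 45 × 0.13 = 5.85
  Theory 69 × 0.1 = 6.9
  Oral exam 59 × 0.43 = 25.37
  Written test 95 × 0.05 = 4.75
  Case study 78 × 0.11 = 8.58
  Skills demo 76.5 × 0.11 = 8.415
Sum = 66.13
66.13 is ≥ 43 and < 66.5 → Approaching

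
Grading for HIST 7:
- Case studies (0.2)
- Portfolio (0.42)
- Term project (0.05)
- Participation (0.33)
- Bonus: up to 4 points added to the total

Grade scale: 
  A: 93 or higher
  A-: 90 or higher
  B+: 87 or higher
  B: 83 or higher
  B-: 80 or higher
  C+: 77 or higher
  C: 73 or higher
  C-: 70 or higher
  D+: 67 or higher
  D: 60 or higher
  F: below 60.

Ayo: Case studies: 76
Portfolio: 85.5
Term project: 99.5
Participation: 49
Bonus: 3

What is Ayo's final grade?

Weighted total:
  Case studies 76 × 0.2 = 15.2
  Portfolio 85.5 × 0.42 = 35.91
  Term project 99.5 × 0.05 = 4.975
  Participation 49 × 0.33 = 16.17
Sum = 72.255
Bonus: 72.255 + 3 = 75.255
75.255 is ≥ 73 and < 77 → C

C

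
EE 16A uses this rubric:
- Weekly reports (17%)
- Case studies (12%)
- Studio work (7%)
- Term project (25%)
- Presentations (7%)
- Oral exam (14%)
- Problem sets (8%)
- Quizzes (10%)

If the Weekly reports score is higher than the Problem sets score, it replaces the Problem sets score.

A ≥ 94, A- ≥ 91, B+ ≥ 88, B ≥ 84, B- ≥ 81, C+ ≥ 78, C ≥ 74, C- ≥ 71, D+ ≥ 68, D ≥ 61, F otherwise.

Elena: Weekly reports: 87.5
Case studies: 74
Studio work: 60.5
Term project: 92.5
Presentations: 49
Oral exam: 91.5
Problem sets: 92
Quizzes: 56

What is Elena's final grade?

Weekly reports (87.5) ≤ Problem sets (92), so Problem sets stays at 92.
Weighted total:
  Weekly reports 87.5 × 0.17 = 14.875
  Case studies 74 × 0.12 = 8.88
  Studio work 60.5 × 0.07 = 4.235
  Term project 92.5 × 0.25 = 23.125
  Presentations 49 × 0.07 = 3.43
  Oral exam 91.5 × 0.14 = 12.81
  Problem sets 92 × 0.08 = 7.36
  Quizzes 56 × 0.1 = 5.6
Sum = 80.315
80.315 is ≥ 78 and < 81 → C+

C+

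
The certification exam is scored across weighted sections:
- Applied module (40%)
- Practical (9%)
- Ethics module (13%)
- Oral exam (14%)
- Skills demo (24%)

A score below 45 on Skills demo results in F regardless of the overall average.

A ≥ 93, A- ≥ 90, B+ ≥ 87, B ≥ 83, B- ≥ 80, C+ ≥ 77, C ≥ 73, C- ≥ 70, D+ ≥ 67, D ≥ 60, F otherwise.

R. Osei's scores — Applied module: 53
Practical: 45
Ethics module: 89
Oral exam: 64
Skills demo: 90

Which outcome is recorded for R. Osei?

Skills demo score 90 ≥ 45: minimum met.
Weighted total:
  Applied module 53 × 0.4 = 21.2
  Practical 45 × 0.09 = 4.05
  Ethics module 89 × 0.13 = 11.57
  Oral exam 64 × 0.14 = 8.96
  Skills demo 90 × 0.24 = 21.6
Sum = 67.38
67.38 is ≥ 67 and < 70 → D+

D+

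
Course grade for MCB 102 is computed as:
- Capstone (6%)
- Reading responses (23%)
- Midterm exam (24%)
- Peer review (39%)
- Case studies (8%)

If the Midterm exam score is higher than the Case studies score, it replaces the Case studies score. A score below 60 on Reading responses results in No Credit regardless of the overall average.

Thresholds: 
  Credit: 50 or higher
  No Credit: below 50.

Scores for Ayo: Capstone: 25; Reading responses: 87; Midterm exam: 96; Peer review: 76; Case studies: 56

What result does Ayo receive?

Credit

Midterm exam (96) > Case studies (56), so Case studies counts as 96.
Reading responses score 87 ≥ 60: minimum met.
Weighted total:
  Capstone 25 × 0.06 = 1.5
  Reading responses 87 × 0.23 = 20.01
  Midterm exam 96 × 0.24 = 23.04
  Peer review 76 × 0.39 = 29.64
  Case studies 96 × 0.08 = 7.68
Sum = 81.87
81.87 ≥ 50 → Credit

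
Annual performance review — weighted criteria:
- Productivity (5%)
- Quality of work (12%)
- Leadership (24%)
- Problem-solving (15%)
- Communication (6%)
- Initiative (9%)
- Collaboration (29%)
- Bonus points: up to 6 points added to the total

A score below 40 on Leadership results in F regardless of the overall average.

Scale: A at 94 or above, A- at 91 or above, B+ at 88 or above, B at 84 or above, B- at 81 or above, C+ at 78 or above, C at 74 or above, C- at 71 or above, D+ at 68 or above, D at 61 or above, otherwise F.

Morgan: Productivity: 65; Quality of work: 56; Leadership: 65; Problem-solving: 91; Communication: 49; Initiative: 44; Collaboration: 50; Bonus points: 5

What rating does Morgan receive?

Leadership score 65 ≥ 40: minimum met.
Weighted total:
  Productivity 65 × 0.05 = 3.25
  Quality of work 56 × 0.12 = 6.72
  Leadership 65 × 0.24 = 15.6
  Problem-solving 91 × 0.15 = 13.65
  Communication 49 × 0.06 = 2.94
  Initiative 44 × 0.09 = 3.96
  Collaboration 50 × 0.29 = 14.5
Sum = 60.62
Bonus points: 60.62 + 5 = 65.62
65.62 is ≥ 61 and < 68 → D

D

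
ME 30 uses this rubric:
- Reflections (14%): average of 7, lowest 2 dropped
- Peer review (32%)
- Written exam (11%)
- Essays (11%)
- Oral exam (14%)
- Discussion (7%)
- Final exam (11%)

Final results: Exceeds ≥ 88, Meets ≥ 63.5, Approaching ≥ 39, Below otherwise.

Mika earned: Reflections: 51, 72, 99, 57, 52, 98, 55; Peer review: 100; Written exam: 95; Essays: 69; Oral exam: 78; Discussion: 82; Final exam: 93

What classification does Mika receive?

Reflections: drop 51, 52 → average of remaining 5 = 381/5 = 76.2
Weighted total:
  Reflections 76.2 × 0.14 = 10.668
  Peer review 100 × 0.32 = 32
  Written exam 95 × 0.11 = 10.45
  Essays 69 × 0.11 = 7.59
  Oral exam 78 × 0.14 = 10.92
  Discussion 82 × 0.07 = 5.74
  Final exam 93 × 0.11 = 10.23
Sum = 87.598
87.598 is ≥ 63.5 and < 88 → Meets

Meets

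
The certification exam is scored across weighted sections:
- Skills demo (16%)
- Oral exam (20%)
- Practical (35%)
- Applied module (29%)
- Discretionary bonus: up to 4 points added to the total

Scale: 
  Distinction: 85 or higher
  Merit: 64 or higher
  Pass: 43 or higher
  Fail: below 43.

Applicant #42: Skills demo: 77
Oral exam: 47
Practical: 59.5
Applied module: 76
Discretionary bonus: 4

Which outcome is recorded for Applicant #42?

Merit

Weighted total:
  Skills demo 77 × 0.16 = 12.32
  Oral exam 47 × 0.2 = 9.4
  Practical 59.5 × 0.35 = 20.825
  Applied module 76 × 0.29 = 22.04
Sum = 64.585
Discretionary bonus: 64.585 + 4 = 68.585
68.585 is ≥ 64 and < 85 → Merit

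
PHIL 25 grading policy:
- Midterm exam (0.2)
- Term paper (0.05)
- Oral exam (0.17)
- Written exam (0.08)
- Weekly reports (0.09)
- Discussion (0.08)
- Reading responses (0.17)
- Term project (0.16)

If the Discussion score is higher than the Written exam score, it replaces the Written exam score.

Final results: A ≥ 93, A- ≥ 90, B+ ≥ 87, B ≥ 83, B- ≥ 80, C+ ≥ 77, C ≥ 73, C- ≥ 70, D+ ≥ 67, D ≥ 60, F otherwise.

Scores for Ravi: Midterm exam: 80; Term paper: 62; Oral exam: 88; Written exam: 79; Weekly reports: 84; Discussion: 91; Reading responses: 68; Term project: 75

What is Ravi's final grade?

C+

Discussion (91) > Written exam (79), so Written exam counts as 91.
Weighted total:
  Midterm exam 80 × 0.2 = 16
  Term paper 62 × 0.05 = 3.1
  Oral exam 88 × 0.17 = 14.96
  Written exam 91 × 0.08 = 7.28
  Weekly reports 84 × 0.09 = 7.56
  Discussion 91 × 0.08 = 7.28
  Reading responses 68 × 0.17 = 11.56
  Term project 75 × 0.16 = 12
Sum = 79.74
79.74 is ≥ 77 and < 80 → C+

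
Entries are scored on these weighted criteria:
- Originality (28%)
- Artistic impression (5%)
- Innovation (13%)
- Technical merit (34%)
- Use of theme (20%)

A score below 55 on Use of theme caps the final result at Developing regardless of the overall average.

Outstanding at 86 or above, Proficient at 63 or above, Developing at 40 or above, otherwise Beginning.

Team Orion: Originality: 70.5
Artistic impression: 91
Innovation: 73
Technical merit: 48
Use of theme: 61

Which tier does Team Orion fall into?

Developing

Use of theme score 61 ≥ 55: minimum met.
Weighted total:
  Originality 70.5 × 0.28 = 19.74
  Artistic impression 91 × 0.05 = 4.55
  Innovation 73 × 0.13 = 9.49
  Technical merit 48 × 0.34 = 16.32
  Use of theme 61 × 0.2 = 12.2
Sum = 62.3
62.3 is ≥ 40 and < 63 → Developing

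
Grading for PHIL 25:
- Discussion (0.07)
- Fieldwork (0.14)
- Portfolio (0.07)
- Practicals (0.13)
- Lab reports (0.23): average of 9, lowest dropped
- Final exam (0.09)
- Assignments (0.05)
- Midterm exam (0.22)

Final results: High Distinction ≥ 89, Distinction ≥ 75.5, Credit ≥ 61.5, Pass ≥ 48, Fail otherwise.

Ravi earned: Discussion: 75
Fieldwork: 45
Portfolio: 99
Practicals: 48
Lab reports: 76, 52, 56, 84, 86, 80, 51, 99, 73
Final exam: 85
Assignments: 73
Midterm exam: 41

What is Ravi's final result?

Credit

Lab reports: drop 51 → average of remaining 8 = 606/8 = 75.75
Weighted total:
  Discussion 75 × 0.07 = 5.25
  Fieldwork 45 × 0.14 = 6.3
  Portfolio 99 × 0.07 = 6.93
  Practicals 48 × 0.13 = 6.24
  Lab reports 75.75 × 0.23 = 17.4225
  Final exam 85 × 0.09 = 7.65
  Assignments 73 × 0.05 = 3.65
  Midterm exam 41 × 0.22 = 9.02
Sum = 62.4625
62.4625 is ≥ 61.5 and < 75.5 → Credit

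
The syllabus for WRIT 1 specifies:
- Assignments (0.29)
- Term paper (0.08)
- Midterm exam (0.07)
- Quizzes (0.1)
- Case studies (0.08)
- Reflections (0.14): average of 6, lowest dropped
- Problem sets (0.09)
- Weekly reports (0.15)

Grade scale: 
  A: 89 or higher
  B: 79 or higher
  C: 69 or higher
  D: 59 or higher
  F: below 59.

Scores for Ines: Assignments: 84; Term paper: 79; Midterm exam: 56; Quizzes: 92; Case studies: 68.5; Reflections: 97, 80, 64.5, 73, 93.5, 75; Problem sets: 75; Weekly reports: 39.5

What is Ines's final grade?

Reflections: drop 64.5 → average of remaining 5 = 418.5/5 = 83.7
Weighted total:
  Assignments 84 × 0.29 = 24.36
  Term paper 79 × 0.08 = 6.32
  Midterm exam 56 × 0.07 = 3.92
  Quizzes 92 × 0.1 = 9.2
  Case studies 68.5 × 0.08 = 5.48
  Reflections 83.7 × 0.14 = 11.718
  Problem sets 75 × 0.09 = 6.75
  Weekly reports 39.5 × 0.15 = 5.925
Sum = 73.673
73.673 is ≥ 69 and < 79 → C

C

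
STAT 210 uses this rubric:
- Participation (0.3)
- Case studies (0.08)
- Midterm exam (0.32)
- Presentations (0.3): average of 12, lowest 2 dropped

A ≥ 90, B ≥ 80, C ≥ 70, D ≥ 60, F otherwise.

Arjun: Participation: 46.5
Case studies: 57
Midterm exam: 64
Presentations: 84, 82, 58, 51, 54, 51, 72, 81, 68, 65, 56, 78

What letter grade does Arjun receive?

F

Presentations: drop 51, 51 → average of remaining 10 = 698/10 = 69.8
Weighted total:
  Participation 46.5 × 0.3 = 13.95
  Case studies 57 × 0.08 = 4.56
  Midterm exam 64 × 0.32 = 20.48
  Presentations 69.8 × 0.3 = 20.94
Sum = 59.93
59.93 < 60 → F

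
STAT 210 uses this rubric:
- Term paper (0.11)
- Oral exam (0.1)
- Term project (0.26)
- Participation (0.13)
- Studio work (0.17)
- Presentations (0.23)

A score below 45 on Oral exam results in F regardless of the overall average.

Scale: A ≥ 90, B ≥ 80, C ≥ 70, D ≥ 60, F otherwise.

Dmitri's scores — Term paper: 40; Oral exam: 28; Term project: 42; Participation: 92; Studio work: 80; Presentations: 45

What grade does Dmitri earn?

F

Oral exam score 28 < 45: minimum not met.
Weighted total:
  Term paper 40 × 0.11 = 4.4
  Oral exam 28 × 0.1 = 2.8
  Term project 42 × 0.26 = 10.92
  Participation 92 × 0.13 = 11.96
  Studio work 80 × 0.17 = 13.6
  Presentations 45 × 0.23 = 10.35
Sum = 54.03
Because the Oral exam minimum was not met, the result is F.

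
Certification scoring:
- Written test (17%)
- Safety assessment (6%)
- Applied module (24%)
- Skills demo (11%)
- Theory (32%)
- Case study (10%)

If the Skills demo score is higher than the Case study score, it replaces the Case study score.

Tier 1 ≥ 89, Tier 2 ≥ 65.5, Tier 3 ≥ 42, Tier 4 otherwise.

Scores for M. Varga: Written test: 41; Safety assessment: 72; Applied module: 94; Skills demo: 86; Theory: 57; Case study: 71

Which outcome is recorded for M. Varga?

Skills demo (86) > Case study (71), so Case study counts as 86.
Weighted total:
  Written test 41 × 0.17 = 6.97
  Safety assessment 72 × 0.06 = 4.32
  Applied module 94 × 0.24 = 22.56
  Skills demo 86 × 0.11 = 9.46
  Theory 57 × 0.32 = 18.24
  Case study 86 × 0.1 = 8.6
Sum = 70.15
70.15 is ≥ 65.5 and < 89 → Tier 2

Tier 2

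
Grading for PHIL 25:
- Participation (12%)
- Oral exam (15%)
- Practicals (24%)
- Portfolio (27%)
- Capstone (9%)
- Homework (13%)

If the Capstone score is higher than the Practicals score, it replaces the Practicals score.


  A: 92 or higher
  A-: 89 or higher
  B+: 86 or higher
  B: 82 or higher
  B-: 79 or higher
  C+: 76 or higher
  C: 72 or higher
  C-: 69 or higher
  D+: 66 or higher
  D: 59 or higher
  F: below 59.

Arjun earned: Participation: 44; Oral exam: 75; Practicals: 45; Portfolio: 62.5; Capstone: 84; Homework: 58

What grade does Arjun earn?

Capstone (84) > Practicals (45), so Practicals counts as 84.
Weighted total:
  Participation 44 × 0.12 = 5.28
  Oral exam 75 × 0.15 = 11.25
  Practicals 84 × 0.24 = 20.16
  Portfolio 62.5 × 0.27 = 16.875
  Capstone 84 × 0.09 = 7.56
  Homework 58 × 0.13 = 7.54
Sum = 68.665
68.665 is ≥ 66 and < 69 → D+

D+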